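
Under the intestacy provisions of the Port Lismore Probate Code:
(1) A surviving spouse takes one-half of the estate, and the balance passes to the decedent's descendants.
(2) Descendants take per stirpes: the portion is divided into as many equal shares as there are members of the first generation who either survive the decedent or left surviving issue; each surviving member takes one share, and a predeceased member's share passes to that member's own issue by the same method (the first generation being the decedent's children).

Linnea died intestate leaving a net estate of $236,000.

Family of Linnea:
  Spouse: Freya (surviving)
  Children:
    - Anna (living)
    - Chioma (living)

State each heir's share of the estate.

Freya: $118,000; Anna: $59,000; Chioma: $59,000

Freya takes one-half of $236,000 = $118,000. The remaining $118,000 passes to the descendants.
The descendants' portion ($118,000) is divided into 2 shares of $59,000: Anna and Chioma each take $59,000.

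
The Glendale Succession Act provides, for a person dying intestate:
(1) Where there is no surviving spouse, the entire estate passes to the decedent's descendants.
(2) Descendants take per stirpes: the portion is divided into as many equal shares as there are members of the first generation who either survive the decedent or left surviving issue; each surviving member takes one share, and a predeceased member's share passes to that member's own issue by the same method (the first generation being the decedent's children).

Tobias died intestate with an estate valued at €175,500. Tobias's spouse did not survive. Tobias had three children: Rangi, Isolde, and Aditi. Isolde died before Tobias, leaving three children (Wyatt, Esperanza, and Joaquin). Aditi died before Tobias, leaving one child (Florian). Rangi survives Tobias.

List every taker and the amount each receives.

The entire €175,500 passes to the descendants.
That amount (€175,500) is divided into 3 shares of €58,500: Rangi takes €58,500; Isolde's €58,500 share passes to Isolde's issue; Aditi's €58,500 share passes to Aditi's issue.
Isolde's share (€58,500) is divided into 3 shares of €19,500: Wyatt, Esperanza, and Joaquin each take €19,500.
Aditi's share (€58,500) passes entirely to Florian.

Rangi: €58,500; Wyatt: €19,500; Esperanza: €19,500; Joaquin: €19,500; Florian: €58,500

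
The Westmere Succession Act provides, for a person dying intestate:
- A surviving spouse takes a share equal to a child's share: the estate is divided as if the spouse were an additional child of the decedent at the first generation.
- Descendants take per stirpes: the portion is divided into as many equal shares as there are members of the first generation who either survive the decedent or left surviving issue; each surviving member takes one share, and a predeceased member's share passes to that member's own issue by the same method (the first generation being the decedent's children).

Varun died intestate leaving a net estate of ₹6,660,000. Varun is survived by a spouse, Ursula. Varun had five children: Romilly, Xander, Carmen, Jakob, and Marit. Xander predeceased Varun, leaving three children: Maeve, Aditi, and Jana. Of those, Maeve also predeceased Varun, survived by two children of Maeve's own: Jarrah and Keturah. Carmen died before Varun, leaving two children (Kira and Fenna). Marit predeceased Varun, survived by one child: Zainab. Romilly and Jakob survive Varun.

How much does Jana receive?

The spouse counts as an additional share at the children's level, so there are 6 primary shares of ₹1,110,000. Ursula takes one such share (₹1,110,000).
The children's combined portion (₹5,550,000) is divided into 5 shares of ₹1,110,000: Romilly and Jakob each take ₹1,110,000; Xander's ₹1,110,000 share passes to Xander's issue; Carmen's ₹1,110,000 share passes to Carmen's issue; Marit's ₹1,110,000 share passes to Marit's issue.
Xander's share (₹1,110,000) is divided into 3 shares of ₹370,000: Aditi and Jana each take ₹370,000; Maeve's ₹370,000 share passes to Maeve's issue.
Maeve's share (₹370,000) is divided into 2 shares of ₹185,000: Jarrah and Keturah each take ₹185,000.
Carmen's share (₹1,110,000) is divided into 2 shares of ₹555,000: Kira and Fenna each take ₹555,000.
Marit's share (₹1,110,000) passes entirely to Zainab.

Jana receives ₹370,000.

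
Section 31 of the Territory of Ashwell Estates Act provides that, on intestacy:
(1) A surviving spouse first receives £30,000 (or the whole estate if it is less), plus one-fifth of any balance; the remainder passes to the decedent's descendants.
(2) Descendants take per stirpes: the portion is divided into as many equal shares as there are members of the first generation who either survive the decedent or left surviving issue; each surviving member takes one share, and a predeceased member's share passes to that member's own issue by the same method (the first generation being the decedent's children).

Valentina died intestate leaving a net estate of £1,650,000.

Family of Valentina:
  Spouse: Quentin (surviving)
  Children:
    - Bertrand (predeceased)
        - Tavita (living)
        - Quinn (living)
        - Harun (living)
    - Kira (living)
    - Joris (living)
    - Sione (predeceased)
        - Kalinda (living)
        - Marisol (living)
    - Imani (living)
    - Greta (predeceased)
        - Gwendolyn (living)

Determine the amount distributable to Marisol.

Quentin first takes £30,000, leaving a balance of £1,620,000. Quentin then takes one-fifth of the balance (£324,000), for a total of £354,000. The remaining £1,296,000 passes to the descendants.
The descendants' portion (£1,296,000) is divided into 6 shares of £216,000: Kira, Joris, and Imani each take £216,000; Bertrand's £216,000 share passes to Bertrand's issue; Sione's £216,000 share passes to Sione's issue; Greta's £216,000 share passes to Greta's issue.
Bertrand's share (£216,000) is divided into 3 shares of £72,000: Tavita, Quinn, and Harun each take £72,000.
Sione's share (£216,000) is divided into 2 shares of £108,000: Kalinda and Marisol each take £108,000.
Greta's share (£216,000) passes entirely to Gwendolyn.

Marisol receives £108,000.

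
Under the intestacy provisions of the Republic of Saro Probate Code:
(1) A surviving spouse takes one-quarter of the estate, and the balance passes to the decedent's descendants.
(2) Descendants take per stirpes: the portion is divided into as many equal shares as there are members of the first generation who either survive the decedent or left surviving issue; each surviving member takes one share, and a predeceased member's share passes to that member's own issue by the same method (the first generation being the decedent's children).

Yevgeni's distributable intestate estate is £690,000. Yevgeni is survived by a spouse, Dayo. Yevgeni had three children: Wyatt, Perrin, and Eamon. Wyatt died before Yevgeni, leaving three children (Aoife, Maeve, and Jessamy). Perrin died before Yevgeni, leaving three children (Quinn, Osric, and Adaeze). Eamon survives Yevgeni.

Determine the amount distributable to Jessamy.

Jessamy receives £57,500.

Dayo takes one-quarter of £690,000 = £172,500. The remaining £517,500 passes to the descendants.
The descendants' portion (£517,500) is divided into 3 shares of £172,500: Eamon takes £172,500; Wyatt's £172,500 share passes to Wyatt's issue; Perrin's £172,500 share passes to Perrin's issue.
Wyatt's share (£172,500) is divided into 3 shares of £57,500: Aoife, Maeve, and Jessamy each take £57,500.
Perrin's share (£172,500) is divided into 3 shares of £57,500: Quinn, Osric, and Adaeze each take £57,500.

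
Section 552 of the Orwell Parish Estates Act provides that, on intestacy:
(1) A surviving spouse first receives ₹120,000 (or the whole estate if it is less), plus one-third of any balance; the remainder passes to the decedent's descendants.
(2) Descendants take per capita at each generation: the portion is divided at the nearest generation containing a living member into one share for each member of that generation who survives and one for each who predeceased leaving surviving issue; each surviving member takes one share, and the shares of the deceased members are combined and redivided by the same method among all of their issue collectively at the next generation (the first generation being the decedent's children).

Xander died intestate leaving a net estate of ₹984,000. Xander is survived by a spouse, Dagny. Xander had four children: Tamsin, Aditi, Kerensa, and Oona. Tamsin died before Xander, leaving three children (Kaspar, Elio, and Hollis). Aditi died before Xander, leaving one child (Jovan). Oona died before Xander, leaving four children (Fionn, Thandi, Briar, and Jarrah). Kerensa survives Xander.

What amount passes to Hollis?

Dagny first takes ₹120,000, leaving a balance of ₹864,000. Dagny then takes one-third of the balance (₹288,000), for a total of ₹408,000. The remaining ₹576,000 passes to the descendants.
The descendants' portion (₹576,000) is divided at the children's generation into 4 shares of ₹144,000. Kerensa takes ₹144,000. The 3 shares of the deceased (Tamsin, Aditi, and Oona) are combined into a pool of ₹432,000.
That pool (₹432,000) is divided at the grandchildren's generation equally among Kaspar, Elio, Hollis, Jovan, Fionn, Thandi, Briar, and Jarrah: ₹54,000 each.

Hollis receives ₹54,000.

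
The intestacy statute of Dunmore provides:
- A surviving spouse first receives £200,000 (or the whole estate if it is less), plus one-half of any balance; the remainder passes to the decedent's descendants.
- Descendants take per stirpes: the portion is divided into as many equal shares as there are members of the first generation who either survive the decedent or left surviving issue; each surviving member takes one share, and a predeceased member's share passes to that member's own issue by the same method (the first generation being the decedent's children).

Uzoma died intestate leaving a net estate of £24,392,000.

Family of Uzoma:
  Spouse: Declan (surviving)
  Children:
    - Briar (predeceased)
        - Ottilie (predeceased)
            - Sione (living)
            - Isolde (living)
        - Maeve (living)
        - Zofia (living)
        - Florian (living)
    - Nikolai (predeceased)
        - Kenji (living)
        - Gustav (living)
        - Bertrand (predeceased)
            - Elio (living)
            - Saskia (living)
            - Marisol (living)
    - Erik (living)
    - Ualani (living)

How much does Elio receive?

Elio receives £336,000.

Declan first takes £200,000, leaving a balance of £24,192,000. Declan then takes one-half of the balance (£12,096,000), for a total of £12,296,000. The remaining £12,096,000 passes to the descendants.
The descendants' portion (£12,096,000) is divided into 4 shares of £3,024,000: Erik and Ualani each take £3,024,000; Briar's £3,024,000 share passes to Briar's issue; Nikolai's £3,024,000 share passes to Nikolai's issue.
Briar's share (£3,024,000) is divided into 4 shares of £756,000: Maeve, Zofia, and Florian each take £756,000; Ottilie's £756,000 share passes to Ottilie's issue.
Ottilie's share (£756,000) is divided into 2 shares of £378,000: Sione and Isolde each take £378,000.
Nikolai's share (£3,024,000) is divided into 3 shares of £1,008,000: Kenji and Gustav each take £1,008,000; Bertrand's £1,008,000 share passes to Bertrand's issue.
Bertrand's share (£1,008,000) is divided into 3 shares of £336,000: Elio, Saskia, and Marisol each take £336,000.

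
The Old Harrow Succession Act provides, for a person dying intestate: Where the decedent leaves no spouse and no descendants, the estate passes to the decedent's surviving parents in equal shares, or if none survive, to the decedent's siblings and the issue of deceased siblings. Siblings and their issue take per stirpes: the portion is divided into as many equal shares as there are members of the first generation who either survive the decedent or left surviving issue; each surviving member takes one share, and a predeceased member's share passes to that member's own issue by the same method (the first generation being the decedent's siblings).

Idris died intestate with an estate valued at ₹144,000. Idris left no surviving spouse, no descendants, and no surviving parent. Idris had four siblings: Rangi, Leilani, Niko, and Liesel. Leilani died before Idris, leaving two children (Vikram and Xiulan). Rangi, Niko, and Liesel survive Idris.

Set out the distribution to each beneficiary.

The entire ₹144,000 passes to the siblings and their issue.
That amount (₹144,000) is divided into 4 shares of ₹36,000: Rangi, Niko, and Liesel each take ₹36,000; Leilani's ₹36,000 share passes to Leilani's issue.
Leilani's share (₹36,000) is divided into 2 shares of ₹18,000: Vikram and Xiulan each take ₹18,000.

Rangi: ₹36,000; Vikram: ₹18,000; Xiulan: ₹18,000; Niko: ₹36,000; Liesel: ₹36,000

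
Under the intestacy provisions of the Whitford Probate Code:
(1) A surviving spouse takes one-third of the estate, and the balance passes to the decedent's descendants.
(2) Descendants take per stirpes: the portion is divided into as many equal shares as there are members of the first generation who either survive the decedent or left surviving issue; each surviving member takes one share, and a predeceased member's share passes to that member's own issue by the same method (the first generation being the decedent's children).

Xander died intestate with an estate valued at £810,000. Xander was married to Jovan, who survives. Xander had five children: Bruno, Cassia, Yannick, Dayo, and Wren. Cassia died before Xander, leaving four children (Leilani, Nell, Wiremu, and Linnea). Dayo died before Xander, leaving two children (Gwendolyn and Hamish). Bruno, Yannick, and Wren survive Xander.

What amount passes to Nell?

Jovan takes one-third of £810,000 = £270,000. The remaining £540,000 passes to the descendants.
The descendants' portion (£540,000) is divided into 5 shares of £108,000: Bruno, Yannick, and Wren each take £108,000; Cassia's £108,000 share passes to Cassia's issue; Dayo's £108,000 share passes to Dayo's issue.
Cassia's share (£108,000) is divided into 4 shares of £27,000: Leilani, Nell, Wiremu, and Linnea each take £27,000.
Dayo's share (£108,000) is divided into 2 shares of £54,000: Gwendolyn and Hamish each take £54,000.

Nell receives £27,000.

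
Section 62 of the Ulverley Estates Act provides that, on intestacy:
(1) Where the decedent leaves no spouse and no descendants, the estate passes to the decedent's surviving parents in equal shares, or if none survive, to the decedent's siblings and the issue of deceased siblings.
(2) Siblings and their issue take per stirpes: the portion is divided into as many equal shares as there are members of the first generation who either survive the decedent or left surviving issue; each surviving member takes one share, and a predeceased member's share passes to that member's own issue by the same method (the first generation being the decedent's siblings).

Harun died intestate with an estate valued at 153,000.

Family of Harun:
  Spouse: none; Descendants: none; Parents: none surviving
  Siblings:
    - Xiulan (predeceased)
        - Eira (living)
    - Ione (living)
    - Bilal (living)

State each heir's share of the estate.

Eira: 51,000; Ione: 51,000; Bilal: 51,000

The entire 153,000 passes to the siblings and their issue.
That amount (153,000) is divided into 3 shares of 51,000: Ione and Bilal each take 51,000; Xiulan's 51,000 share passes to Xiulan's issue.
Xiulan's share (51,000) passes entirely to Eira.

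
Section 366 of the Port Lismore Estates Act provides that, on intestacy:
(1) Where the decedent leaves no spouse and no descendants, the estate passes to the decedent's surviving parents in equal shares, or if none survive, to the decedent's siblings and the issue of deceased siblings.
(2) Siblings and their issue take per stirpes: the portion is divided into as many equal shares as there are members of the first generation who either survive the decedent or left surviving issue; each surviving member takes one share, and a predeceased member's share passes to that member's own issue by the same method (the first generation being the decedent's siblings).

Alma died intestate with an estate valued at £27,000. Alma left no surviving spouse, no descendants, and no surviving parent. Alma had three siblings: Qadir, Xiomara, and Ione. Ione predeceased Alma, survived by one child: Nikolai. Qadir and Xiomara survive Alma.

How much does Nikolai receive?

Nikolai receives £9,000.

The entire £27,000 passes to the siblings and their issue.
That amount (£27,000) is divided into 3 shares of £9,000: Qadir and Xiomara each take £9,000; Ione's £9,000 share passes to Ione's issue.
Ione's share (£9,000) passes entirely to Nikolai.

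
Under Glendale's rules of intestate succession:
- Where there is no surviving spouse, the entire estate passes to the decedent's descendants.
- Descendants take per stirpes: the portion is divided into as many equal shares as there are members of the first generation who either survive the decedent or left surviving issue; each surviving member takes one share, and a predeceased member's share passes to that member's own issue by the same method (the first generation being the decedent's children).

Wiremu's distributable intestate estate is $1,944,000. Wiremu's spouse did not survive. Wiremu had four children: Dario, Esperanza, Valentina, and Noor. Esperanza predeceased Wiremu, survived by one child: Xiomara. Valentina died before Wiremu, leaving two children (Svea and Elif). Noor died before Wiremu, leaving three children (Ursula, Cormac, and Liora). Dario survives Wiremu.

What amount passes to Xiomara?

Xiomara receives $486,000.

The entire $1,944,000 passes to the descendants.
That amount ($1,944,000) is divided into 4 shares of $486,000: Dario takes $486,000; Esperanza's $486,000 share passes to Esperanza's issue; Valentina's $486,000 share passes to Valentina's issue; Noor's $486,000 share passes to Noor's issue.
Esperanza's share ($486,000) passes entirely to Xiomara.
Valentina's share ($486,000) is divided into 2 shares of $243,000: Svea and Elif each take $243,000.
Noor's share ($486,000) is divided into 3 shares of $162,000: Ursula, Cormac, and Liora each take $162,000.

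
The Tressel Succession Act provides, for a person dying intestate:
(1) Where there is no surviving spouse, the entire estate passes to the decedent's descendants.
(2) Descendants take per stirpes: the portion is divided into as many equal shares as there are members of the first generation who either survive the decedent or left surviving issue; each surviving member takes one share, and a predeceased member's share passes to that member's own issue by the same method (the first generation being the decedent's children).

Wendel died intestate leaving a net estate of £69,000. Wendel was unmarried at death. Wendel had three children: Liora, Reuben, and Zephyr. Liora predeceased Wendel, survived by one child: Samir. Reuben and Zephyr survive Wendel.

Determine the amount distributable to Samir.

The entire £69,000 passes to the descendants.
That amount (£69,000) is divided into 3 shares of £23,000: Reuben and Zephyr each take £23,000; Liora's £23,000 share passes to Liora's issue.
Liora's share (£23,000) passes entirely to Samir.

Samir receives £23,000.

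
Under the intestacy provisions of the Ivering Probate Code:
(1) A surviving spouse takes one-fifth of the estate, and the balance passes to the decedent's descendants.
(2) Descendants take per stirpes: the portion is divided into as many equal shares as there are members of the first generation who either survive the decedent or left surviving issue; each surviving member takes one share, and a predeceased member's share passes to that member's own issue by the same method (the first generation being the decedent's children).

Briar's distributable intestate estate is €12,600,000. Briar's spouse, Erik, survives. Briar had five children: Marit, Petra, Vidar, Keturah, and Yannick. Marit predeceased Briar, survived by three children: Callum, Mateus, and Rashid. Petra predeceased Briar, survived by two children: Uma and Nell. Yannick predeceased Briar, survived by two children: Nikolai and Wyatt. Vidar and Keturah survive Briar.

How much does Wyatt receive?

Wyatt receives €1,008,000.

Erik takes one-fifth of €12,600,000 = €2,520,000. The remaining €10,080,000 passes to the descendants.
The descendants' portion (€10,080,000) is divided into 5 shares of €2,016,000: Vidar and Keturah each take €2,016,000; Marit's €2,016,000 share passes to Marit's issue; Petra's €2,016,000 share passes to Petra's issue; Yannick's €2,016,000 share passes to Yannick's issue.
Marit's share (€2,016,000) is divided into 3 shares of €672,000: Callum, Mateus, and Rashid each take €672,000.
Petra's share (€2,016,000) is divided into 2 shares of €1,008,000: Uma and Nell each take €1,008,000.
Yannick's share (€2,016,000) is divided into 2 shares of €1,008,000: Nikolai and Wyatt each take €1,008,000.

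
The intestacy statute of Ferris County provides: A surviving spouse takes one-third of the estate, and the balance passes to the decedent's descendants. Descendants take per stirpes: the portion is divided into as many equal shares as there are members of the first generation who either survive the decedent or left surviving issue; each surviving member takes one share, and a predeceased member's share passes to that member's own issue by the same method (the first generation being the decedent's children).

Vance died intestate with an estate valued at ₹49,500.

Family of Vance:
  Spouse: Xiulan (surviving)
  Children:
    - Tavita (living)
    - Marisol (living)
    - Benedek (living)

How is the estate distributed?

Xiulan: ₹16,500; Tavita: ₹11,000; Marisol: ₹11,000; Benedek: ₹11,000

Xiulan takes one-third of ₹49,500 = ₹16,500. The remaining ₹33,000 passes to the descendants.
The descendants' portion (₹33,000) is divided into 3 shares of ₹11,000: Tavita, Marisol, and Benedek each take ₹11,000.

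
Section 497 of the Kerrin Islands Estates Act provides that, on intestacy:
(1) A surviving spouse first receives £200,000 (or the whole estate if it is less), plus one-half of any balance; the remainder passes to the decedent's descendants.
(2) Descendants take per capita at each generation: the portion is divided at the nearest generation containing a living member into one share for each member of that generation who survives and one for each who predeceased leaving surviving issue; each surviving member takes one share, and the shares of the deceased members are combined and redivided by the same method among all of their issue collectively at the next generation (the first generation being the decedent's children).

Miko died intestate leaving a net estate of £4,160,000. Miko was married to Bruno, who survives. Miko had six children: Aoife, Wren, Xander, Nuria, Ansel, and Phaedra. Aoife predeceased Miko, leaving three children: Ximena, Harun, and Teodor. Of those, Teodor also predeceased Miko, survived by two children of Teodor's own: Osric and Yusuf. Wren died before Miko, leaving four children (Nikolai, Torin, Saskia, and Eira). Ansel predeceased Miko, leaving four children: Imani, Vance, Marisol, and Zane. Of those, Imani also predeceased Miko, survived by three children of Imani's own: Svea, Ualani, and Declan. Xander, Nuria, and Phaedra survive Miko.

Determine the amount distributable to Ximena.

Bruno first takes £200,000, leaving a balance of £3,960,000. Bruno then takes one-half of the balance (£1,980,000), for a total of £2,180,000. The remaining £1,980,000 passes to the descendants.
The descendants' portion (£1,980,000) is divided at the children's generation into 6 shares of £330,000. Xander, Nuria, and Phaedra each take £330,000. The 3 shares of the deceased (Aoife, Wren, and Ansel) are combined into a pool of £990,000.
That pool (£990,000) is divided at the grandchildren's generation into 11 shares of £90,000. Ximena, Harun, Nikolai, Torin, Saskia, Eira, Vance, Marisol, and Zane each take £90,000. The 2 shares of the deceased (Teodor and Imani) are combined into a pool of £180,000.
That pool (£180,000) is divided at the great-grandchildren's generation equally among Osric, Yusuf, Svea, Ualani, and Declan: £36,000 each.

Ximena receives £90,000.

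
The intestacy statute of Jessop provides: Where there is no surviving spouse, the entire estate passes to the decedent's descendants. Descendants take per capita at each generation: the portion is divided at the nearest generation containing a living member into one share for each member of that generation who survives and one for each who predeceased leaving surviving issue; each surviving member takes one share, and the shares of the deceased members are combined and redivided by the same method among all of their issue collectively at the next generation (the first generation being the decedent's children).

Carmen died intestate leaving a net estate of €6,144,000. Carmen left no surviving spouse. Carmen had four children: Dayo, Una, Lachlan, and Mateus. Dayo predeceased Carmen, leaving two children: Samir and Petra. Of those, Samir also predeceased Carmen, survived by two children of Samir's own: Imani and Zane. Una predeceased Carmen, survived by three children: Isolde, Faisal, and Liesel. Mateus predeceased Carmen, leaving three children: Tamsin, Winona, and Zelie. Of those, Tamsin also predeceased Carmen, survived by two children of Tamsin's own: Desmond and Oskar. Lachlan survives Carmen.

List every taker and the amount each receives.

The entire €6,144,000 passes to the descendants.
That amount (€6,144,000) is divided at the children's generation into 4 shares of €1,536,000. Lachlan takes €1,536,000. The 3 shares of the deceased (Dayo, Una, and Mateus) are combined into a pool of €4,608,000.
That pool (€4,608,000) is divided at the grandchildren's generation into 8 shares of €576,000. Petra, Isolde, Faisal, Liesel, Winona, and Zelie each take €576,000. The 2 shares of the deceased (Samir and Tamsin) are combined into a pool of €1,152,000.
That pool (€1,152,000) is divided at the great-grandchildren's generation equally among Imani, Zane, Desmond, and Oskar: €288,000 each.

Imani: €288,000; Zane: €288,000; Petra: €576,000; Isolde: €576,000; Faisal: €576,000; Liesel: €576,000; Lachlan: €1,536,000; Desmond: €288,000; Oskar: €288,000; Winona: €576,000; Zelie: €576,000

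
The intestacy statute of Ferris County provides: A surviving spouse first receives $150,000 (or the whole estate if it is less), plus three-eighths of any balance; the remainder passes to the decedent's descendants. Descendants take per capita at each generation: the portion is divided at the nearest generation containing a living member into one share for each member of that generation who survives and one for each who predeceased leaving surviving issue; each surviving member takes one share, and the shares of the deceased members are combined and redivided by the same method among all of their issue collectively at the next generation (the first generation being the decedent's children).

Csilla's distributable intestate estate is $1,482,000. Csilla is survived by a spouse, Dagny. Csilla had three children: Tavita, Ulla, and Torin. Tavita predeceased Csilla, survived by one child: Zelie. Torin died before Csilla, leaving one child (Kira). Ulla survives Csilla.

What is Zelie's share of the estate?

Zelie receives $277,500.

Dagny first takes $150,000, leaving a balance of $1,332,000. Dagny then takes three-eighths of the balance ($499,500), for a total of $649,500. The remaining $832,500 passes to the descendants.
The descendants' portion ($832,500) is divided at the children's generation into 3 shares of $277,500. Ulla takes $277,500. The 2 shares of the deceased (Tavita and Torin) are combined into a pool of $555,000.
That pool ($555,000) is divided at the grandchildren's generation equally among Zelie and Kira: $277,500 each.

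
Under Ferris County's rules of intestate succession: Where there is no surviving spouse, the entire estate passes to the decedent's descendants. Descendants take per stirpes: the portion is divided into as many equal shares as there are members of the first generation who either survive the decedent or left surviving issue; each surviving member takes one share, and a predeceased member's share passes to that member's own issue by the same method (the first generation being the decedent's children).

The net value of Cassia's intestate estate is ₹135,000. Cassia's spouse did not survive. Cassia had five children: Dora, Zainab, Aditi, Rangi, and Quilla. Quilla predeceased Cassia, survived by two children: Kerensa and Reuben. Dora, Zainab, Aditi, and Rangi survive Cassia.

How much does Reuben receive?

The entire ₹135,000 passes to the descendants.
That amount (₹135,000) is divided into 5 shares of ₹27,000: Dora, Zainab, Aditi, and Rangi each take ₹27,000; Quilla's ₹27,000 share passes to Quilla's issue.
Quilla's share (₹27,000) is divided into 2 shares of ₹13,500: Kerensa and Reuben each take ₹13,500.

Reuben receives ₹13,500.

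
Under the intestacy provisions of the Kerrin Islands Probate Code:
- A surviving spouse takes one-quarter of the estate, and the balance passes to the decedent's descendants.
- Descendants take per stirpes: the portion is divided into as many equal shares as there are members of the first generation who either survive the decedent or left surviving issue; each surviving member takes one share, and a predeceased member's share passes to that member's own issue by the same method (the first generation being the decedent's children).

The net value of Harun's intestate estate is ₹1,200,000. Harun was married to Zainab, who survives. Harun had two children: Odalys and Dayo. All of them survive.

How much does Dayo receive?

Zainab takes one-quarter of ₹1,200,000 = ₹300,000. The remaining ₹900,000 passes to the descendants.
The descendants' portion (₹900,000) is divided into 2 shares of ₹450,000: Odalys and Dayo each take ₹450,000.

Dayo receives ₹450,000.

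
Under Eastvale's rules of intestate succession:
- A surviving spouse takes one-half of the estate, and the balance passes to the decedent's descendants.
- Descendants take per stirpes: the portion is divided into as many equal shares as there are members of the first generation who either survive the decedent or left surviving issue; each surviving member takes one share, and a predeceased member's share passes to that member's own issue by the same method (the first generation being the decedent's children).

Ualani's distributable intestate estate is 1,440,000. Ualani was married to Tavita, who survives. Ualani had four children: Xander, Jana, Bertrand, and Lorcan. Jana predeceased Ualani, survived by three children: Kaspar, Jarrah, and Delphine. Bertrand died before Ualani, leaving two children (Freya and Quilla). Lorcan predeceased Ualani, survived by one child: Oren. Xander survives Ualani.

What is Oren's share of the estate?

Oren receives 180,000.

Tavita takes one-half of 1,440,000 = 720,000. The remaining 720,000 passes to the descendants.
The descendants' portion (720,000) is divided into 4 shares of 180,000: Xander takes 180,000; Jana's 180,000 share passes to Jana's issue; Bertrand's 180,000 share passes to Bertrand's issue; Lorcan's 180,000 share passes to Lorcan's issue.
Jana's share (180,000) is divided into 3 shares of 60,000: Kaspar, Jarrah, and Delphine each take 60,000.
Bertrand's share (180,000) is divided into 2 shares of 90,000: Freya and Quilla each take 90,000.
Lorcan's share (180,000) passes entirely to Oren.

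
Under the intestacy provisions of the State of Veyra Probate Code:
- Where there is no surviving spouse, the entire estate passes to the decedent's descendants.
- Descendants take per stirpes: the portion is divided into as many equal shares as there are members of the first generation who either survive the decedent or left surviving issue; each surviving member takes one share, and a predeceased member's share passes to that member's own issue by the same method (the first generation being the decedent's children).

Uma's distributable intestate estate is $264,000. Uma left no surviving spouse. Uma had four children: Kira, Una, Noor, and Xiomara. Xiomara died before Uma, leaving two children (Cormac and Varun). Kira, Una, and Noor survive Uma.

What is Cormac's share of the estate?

Cormac receives $33,000.

The entire $264,000 passes to the descendants.
That amount ($264,000) is divided into 4 shares of $66,000: Kira, Una, and Noor each take $66,000; Xiomara's $66,000 share passes to Xiomara's issue.
Xiomara's share ($66,000) is divided into 2 shares of $33,000: Cormac and Varun each take $33,000.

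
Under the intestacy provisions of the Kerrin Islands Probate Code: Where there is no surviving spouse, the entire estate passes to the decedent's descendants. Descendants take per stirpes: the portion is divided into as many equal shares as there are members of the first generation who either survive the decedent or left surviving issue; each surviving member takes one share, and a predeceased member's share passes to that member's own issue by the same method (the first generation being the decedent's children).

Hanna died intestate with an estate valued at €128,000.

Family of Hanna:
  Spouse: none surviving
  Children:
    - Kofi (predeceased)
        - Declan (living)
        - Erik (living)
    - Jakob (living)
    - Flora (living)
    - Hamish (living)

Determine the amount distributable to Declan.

The entire €128,000 passes to the descendants.
That amount (€128,000) is divided into 4 shares of €32,000: Jakob, Flora, and Hamish each take €32,000; Kofi's €32,000 share passes to Kofi's issue.
Kofi's share (€32,000) is divided into 2 shares of €16,000: Declan and Erik each take €16,000.

Declan receives €16,000.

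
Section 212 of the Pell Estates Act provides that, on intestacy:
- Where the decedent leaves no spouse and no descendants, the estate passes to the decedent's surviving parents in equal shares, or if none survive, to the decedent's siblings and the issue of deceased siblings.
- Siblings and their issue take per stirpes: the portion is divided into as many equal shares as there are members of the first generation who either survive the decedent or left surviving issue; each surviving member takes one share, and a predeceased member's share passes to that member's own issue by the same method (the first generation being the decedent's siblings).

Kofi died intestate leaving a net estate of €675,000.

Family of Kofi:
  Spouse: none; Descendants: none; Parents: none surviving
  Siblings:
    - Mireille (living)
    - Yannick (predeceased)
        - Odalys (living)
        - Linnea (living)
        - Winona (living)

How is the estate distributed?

Mireille: €337,500; Odalys: €112,500; Linnea: €112,500; Winona: €112,500

The entire €675,000 passes to the siblings and their issue.
That amount (€675,000) is divided into 2 shares of €337,500: Mireille takes €337,500; Yannick's €337,500 share passes to Yannick's issue.
Yannick's share (€337,500) is divided into 3 shares of €112,500: Odalys, Linnea, and Winona each take €112,500.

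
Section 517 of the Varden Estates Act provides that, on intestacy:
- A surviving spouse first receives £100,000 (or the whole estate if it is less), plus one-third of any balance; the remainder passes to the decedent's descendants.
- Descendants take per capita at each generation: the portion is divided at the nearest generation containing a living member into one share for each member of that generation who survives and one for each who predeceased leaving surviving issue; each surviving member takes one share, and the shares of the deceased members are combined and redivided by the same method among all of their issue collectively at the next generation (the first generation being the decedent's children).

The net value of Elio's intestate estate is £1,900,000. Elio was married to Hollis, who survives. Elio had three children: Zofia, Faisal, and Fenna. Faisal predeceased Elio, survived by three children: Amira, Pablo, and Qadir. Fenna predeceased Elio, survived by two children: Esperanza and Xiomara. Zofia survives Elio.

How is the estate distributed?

Hollis: £700,000; Zofia: £400,000; Amira: £160,000; Pablo: £160,000; Qadir: £160,000; Esperanza: £160,000; Xiomara: £160,000

Hollis first takes £100,000, leaving a balance of £1,800,000. Hollis then takes one-third of the balance (£600,000), for a total of £700,000. The remaining £1,200,000 passes to the descendants.
The descendants' portion (£1,200,000) is divided at the children's generation into 3 shares of £400,000. Zofia takes £400,000. The 2 shares of the deceased (Faisal and Fenna) are combined into a pool of £800,000.
That pool (£800,000) is divided at the grandchildren's generation equally among Amira, Pablo, Qadir, Esperanza, and Xiomara: £160,000 each.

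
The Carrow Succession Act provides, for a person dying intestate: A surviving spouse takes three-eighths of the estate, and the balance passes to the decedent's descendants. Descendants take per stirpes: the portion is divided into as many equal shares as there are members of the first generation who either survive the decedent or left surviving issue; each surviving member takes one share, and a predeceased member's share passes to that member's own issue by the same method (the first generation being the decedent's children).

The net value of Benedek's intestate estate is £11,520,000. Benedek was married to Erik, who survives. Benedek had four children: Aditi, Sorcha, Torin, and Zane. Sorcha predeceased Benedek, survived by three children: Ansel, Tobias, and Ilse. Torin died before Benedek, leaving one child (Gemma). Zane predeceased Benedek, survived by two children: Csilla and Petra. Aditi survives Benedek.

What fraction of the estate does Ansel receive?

Ansel receives 5/96 of the estate.

Erik takes three-eighths of £11,520,000 = £4,320,000. The remaining £7,200,000 passes to the descendants.
The descendants' portion (£7,200,000) is divided into 4 shares of £1,800,000: Aditi takes £1,800,000; Sorcha's £1,800,000 share passes to Sorcha's issue; Torin's £1,800,000 share passes to Torin's issue; Zane's £1,800,000 share passes to Zane's issue.
Sorcha's share (£1,800,000) is divided into 3 shares of £600,000: Ansel, Tobias, and Ilse each take £600,000.
Torin's share (£1,800,000) passes entirely to Gemma.
Zane's share (£1,800,000) is divided into 2 shares of £900,000: Csilla and Petra each take £900,000.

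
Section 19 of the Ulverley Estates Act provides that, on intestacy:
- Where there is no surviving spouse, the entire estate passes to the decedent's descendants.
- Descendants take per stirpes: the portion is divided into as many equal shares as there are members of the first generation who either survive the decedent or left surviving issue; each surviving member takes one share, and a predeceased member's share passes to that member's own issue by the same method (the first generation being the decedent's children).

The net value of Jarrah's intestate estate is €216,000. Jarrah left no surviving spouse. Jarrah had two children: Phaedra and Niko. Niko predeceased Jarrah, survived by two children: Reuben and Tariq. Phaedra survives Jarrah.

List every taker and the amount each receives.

Phaedra: €108,000; Reuben: €54,000; Tariq: €54,000

The entire €216,000 passes to the descendants.
That amount (€216,000) is divided into 2 shares of €108,000: Phaedra takes €108,000; Niko's €108,000 share passes to Niko's issue.
Niko's share (€108,000) is divided into 2 shares of €54,000: Reuben and Tariq each take €54,000.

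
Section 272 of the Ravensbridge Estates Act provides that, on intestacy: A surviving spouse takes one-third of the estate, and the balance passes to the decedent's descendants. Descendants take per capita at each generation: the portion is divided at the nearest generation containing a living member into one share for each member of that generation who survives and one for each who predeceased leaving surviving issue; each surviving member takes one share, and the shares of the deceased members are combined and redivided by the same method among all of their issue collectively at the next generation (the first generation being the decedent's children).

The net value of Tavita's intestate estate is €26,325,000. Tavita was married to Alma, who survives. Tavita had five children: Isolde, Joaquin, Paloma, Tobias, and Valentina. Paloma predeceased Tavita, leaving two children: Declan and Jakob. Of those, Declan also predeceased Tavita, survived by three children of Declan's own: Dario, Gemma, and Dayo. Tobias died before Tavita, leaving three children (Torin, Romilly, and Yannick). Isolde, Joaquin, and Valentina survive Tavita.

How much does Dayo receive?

Dayo receives €468,000.

Alma takes one-third of €26,325,000 = €8,775,000. The remaining €17,550,000 passes to the descendants.
The descendants' portion (€17,550,000) is divided at the children's generation into 5 shares of €3,510,000. Isolde, Joaquin, and Valentina each take €3,510,000. The 2 shares of the deceased (Paloma and Tobias) are combined into a pool of €7,020,000.
That pool (€7,020,000) is divided at the grandchildren's generation into 5 shares of €1,404,000. Jakob, Torin, Romilly, and Yannick each take €1,404,000. The remaining share for the deceased Declan (€1,404,000) is carried to the next generation.
That pool (€1,404,000) is divided at the great-grandchildren's generation equally among Dario, Gemma, and Dayo: €468,000 each.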